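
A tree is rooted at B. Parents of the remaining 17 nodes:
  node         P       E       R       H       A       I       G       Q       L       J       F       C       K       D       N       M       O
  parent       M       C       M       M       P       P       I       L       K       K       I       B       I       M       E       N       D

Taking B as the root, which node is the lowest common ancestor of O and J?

Ancestors of O (toward the root): O, D, M, N, E, C, B.
Ancestors of J: J, K, I, P, M, N, E, C, B.
The deepest node appearing in both lists is M.

M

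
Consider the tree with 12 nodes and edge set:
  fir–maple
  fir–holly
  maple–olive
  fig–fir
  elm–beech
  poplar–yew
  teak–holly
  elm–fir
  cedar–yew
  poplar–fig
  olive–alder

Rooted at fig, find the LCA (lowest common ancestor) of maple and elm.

Ancestors of maple (toward the root): maple, fir, fig.
Ancestors of elm: elm, fir, fig.
The deepest node appearing in both lists is fir.

fir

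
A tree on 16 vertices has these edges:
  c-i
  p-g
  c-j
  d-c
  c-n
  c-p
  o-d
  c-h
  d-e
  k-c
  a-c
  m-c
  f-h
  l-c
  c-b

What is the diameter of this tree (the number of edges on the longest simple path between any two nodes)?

A longest path is f – h – c – d – e, with 4 edges.

4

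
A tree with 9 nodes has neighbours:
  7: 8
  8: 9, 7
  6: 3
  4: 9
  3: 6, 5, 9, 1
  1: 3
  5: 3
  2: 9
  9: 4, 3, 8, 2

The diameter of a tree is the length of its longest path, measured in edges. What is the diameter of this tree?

4

A longest path is 6-3-9-8-7, with 4 edges.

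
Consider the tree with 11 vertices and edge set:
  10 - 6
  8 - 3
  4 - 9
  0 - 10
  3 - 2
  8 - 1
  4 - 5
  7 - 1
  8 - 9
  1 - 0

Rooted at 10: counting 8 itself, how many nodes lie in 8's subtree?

The subtree rooted at 8 contains: 8, 9, 3, 4, 2, 5 — 6 nodes.

6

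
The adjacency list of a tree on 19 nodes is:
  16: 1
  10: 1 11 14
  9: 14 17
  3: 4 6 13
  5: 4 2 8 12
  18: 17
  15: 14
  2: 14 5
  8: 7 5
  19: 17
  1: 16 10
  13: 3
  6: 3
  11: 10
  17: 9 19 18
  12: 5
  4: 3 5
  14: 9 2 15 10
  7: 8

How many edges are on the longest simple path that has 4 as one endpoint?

6

The node farthest from 4 is 18 (19, 16 also at distance 6), via 4 – 5 – 2 – 14 – 9 – 17 – 18 — 6 edges.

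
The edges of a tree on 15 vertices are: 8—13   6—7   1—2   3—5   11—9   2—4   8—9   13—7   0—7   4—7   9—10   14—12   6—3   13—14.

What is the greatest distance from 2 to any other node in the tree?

Distances from 2 peak at 6, attained at 11 (10 also at distance 6).
2–4–7–13–8–9–11

6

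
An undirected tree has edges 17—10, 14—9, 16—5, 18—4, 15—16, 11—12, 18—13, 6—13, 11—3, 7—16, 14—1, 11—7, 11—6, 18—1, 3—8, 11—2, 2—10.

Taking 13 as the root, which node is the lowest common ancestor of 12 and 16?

11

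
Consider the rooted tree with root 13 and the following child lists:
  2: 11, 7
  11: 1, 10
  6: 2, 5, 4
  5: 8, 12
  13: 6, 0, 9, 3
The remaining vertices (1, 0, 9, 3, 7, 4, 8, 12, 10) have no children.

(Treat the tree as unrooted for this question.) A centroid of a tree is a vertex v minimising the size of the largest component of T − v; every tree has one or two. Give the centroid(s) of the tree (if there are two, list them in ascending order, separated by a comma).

Delete 6: the remaining components have sizes 5, 4, 3, 1. Max 5 ≤ 7, so 6 is a centroid.
Every other node leaves some component of size > 7, so the centroid is unique.

6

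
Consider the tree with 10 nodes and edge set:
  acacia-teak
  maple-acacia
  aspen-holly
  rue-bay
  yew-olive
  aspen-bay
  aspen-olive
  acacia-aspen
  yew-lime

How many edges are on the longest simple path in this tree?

Starting from lime, a farthest node is rue at distance 5.
One longest path: lime – yew – olive – aspen – bay – rue.
So the diameter is 5.

5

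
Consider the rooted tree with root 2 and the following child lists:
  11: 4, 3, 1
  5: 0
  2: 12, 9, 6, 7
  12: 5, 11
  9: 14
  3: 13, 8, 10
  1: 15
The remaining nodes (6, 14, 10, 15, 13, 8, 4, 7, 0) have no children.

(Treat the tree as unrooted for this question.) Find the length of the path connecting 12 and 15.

Walking from 12: 12–11–1–15. Length 3.

3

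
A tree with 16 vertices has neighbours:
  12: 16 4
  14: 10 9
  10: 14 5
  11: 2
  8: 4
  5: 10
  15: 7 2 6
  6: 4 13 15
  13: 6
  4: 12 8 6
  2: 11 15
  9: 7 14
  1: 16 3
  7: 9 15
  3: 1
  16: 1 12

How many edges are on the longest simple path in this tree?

A longest path is 5 – 10 – 14 – 9 – 7 – 15 – 6 – 4 – 12 – 16 – 1 – 3, with 11 edges.

11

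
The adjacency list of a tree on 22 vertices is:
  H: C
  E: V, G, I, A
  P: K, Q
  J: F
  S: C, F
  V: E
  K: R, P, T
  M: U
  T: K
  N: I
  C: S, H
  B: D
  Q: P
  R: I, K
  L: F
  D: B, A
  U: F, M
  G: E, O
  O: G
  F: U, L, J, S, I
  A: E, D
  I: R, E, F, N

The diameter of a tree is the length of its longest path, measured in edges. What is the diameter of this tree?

8

Starting from Q, a farthest node is H at distance 8.
One longest path: Q–P–K–R–I–F–S–C–H.
So the diameter is 8.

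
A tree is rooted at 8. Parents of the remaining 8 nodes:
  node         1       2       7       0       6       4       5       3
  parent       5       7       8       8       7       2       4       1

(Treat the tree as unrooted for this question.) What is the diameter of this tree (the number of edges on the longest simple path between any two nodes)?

7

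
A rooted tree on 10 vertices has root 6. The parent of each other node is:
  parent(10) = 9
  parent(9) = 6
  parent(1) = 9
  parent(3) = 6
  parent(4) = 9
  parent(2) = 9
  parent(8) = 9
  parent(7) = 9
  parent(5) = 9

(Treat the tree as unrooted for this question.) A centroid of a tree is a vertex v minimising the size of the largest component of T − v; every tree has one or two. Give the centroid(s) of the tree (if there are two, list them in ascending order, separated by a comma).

Delete 9: the remaining components have sizes 2, 1, 1, 1, 1, 1, 1, 1. Max 2 ≤ 5, so 9 is a centroid.
Every other node leaves some component of size > 5, so the centroid is unique.

9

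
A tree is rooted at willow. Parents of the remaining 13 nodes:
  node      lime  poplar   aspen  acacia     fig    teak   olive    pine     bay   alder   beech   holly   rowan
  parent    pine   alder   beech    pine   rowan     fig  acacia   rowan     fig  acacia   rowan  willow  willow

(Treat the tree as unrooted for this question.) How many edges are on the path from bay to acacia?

Walking from bay: bay - fig - rowan - pine - acacia. Length 4.

4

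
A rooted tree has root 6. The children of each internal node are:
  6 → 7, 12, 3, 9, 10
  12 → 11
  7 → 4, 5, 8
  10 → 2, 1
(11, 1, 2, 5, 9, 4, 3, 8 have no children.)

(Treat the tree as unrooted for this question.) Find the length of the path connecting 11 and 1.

4

Walking from 11: 11 – 12 – 6 – 10 – 1. Length 4.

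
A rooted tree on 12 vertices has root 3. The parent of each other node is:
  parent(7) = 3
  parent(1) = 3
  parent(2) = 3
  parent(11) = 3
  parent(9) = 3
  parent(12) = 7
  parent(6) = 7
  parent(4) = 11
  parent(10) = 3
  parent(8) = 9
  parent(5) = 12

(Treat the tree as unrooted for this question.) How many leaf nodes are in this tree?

7

Degree-1 nodes: 1, 2, 4, 5, 6, 8, 10 — 7 of them.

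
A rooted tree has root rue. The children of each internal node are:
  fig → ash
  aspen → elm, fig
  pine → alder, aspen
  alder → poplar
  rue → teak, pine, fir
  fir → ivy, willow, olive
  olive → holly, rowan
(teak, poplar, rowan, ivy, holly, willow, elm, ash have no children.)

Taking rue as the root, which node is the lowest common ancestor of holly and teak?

rue

Path holly→root: holly olive fir rue; path teak→root: teak rue.
First common node: rue.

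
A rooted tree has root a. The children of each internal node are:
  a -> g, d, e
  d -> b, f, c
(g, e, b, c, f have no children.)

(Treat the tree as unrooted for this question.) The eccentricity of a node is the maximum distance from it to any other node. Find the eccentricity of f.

3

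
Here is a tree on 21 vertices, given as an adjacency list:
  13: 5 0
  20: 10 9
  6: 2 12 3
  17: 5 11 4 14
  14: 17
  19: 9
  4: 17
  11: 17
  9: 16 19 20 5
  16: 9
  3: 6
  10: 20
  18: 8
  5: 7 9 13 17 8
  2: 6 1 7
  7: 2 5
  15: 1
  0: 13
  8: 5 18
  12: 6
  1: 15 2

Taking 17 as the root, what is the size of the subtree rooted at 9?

The subtree rooted at 9 contains: 9, 20, 16, 19, 10 — 5 nodes.

5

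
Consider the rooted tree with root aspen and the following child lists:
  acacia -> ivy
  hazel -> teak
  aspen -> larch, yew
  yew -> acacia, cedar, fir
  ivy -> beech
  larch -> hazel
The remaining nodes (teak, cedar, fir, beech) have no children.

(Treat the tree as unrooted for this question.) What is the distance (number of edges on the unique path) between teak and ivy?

6

Walking from teak: teak - hazel - larch - aspen - yew - acacia - ivy. Length 6.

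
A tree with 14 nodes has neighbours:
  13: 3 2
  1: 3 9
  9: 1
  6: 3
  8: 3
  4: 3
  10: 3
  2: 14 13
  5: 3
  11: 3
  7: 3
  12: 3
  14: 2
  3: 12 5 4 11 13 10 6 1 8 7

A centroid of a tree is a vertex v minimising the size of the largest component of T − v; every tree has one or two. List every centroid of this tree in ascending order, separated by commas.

Removing 3 splits the tree into components of sizes 3, 2, 1, 1, 1, 1, 1, 1, 1, 1; the largest is 3 ≤ ⌊14/2⌋ = 7.
No neighbour of 3 does as well, so 3 is the unique centroid.

3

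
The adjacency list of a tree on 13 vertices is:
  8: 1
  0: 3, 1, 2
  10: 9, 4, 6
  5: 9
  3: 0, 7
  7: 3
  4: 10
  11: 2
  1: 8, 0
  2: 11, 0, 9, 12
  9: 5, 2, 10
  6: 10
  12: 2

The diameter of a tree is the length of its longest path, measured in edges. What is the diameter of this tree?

6

BFS from 8 reaches 4 last, at distance 6; BFS from 4 confirms no node is farther.
Path: 8-1-0-2-9-10-4.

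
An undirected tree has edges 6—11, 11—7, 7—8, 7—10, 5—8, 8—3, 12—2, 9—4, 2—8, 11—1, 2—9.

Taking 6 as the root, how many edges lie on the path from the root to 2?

4

6–11–7–8–2 — 4 edges.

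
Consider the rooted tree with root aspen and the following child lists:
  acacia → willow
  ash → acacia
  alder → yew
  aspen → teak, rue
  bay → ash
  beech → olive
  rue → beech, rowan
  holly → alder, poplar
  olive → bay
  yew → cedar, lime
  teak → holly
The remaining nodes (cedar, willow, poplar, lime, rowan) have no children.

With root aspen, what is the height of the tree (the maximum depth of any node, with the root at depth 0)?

The longest root-to-leaf path is aspen–rue–beech–olive–bay–ash–acacia–willow (7 edges).

7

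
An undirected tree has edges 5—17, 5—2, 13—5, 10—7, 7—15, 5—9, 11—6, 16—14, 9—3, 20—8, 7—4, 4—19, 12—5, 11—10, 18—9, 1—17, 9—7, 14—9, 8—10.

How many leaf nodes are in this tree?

Degree-1 nodes: 1, 2, 3, 6, 12, 13, 15, 16, 18, 19, 20 — 11 of them.

11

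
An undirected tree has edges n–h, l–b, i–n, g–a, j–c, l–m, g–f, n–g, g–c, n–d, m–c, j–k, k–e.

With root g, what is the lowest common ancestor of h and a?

h's ancestor chain is h, n, g and a's is a, g; they first meet at g.

g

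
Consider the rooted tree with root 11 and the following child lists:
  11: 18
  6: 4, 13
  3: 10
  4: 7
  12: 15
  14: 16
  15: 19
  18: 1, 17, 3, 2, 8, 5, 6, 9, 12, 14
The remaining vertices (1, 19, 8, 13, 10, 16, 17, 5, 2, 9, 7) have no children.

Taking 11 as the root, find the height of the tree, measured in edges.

4

7 sits deepest: 11 – 18 – 6 – 4 – 7 — 4 edges from the root.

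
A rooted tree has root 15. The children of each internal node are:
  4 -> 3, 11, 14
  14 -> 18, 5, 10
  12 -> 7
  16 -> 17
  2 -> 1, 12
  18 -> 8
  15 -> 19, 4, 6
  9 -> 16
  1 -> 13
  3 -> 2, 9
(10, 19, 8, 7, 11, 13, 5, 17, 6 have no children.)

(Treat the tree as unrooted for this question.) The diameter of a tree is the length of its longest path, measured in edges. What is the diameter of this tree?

A longest path is 7–12–2–3–4–14–18–8, with 7 edges.

7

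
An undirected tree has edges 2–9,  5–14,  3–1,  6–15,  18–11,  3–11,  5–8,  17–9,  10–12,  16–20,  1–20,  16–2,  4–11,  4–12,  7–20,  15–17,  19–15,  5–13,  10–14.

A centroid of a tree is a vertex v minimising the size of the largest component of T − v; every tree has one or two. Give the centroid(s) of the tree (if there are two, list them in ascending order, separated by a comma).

1, 3

If 3 is removed the pieces have sizes 10, 9, all ≤ ⌊20/2⌋ = 10.
Its neighbour 1 also leaves a largest component of size 10, so both are centroids.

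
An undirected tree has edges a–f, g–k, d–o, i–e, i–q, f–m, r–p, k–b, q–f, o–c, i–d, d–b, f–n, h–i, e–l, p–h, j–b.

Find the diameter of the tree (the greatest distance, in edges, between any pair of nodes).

7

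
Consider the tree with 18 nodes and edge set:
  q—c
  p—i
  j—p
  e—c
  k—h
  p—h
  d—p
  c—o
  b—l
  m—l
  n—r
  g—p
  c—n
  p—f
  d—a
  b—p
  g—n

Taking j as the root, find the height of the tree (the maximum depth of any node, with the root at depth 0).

5

The longest root-to-leaf path is j → p → g → n → c → o (5 edges).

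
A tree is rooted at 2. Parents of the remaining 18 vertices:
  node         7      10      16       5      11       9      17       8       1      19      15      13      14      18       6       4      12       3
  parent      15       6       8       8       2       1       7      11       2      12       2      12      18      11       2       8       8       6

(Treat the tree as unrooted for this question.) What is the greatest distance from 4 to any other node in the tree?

The node farthest from 4 is 17, via 4-8-11-2-15-7-17 — 6 edges.

6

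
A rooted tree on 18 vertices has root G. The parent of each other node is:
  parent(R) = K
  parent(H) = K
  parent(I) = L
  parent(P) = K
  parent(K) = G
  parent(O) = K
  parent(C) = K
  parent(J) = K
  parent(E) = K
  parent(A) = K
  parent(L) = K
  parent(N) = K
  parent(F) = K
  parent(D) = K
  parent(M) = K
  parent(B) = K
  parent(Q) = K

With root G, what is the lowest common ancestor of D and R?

Ancestors of D (toward the root): D, K, G.
Ancestors of R: R, K, G.
The deepest node appearing in both lists is K.

K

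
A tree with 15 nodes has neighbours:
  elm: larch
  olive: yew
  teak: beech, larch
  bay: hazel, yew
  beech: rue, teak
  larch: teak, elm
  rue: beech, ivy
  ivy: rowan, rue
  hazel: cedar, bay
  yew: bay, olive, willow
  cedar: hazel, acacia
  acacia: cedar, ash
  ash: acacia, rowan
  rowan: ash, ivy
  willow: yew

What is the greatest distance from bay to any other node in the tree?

Distances from bay peak at 11, attained at elm.
bay – hazel – cedar – acacia – ash – rowan – ivy – rue – beech – teak – larch – elm

11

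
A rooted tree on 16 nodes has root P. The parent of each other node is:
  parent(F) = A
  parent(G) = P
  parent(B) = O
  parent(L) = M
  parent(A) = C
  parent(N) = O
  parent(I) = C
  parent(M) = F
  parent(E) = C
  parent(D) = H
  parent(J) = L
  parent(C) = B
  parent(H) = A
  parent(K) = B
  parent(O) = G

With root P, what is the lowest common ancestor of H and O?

O

Path H→root: H A C B O G P; path O→root: O G P.
First common node: O.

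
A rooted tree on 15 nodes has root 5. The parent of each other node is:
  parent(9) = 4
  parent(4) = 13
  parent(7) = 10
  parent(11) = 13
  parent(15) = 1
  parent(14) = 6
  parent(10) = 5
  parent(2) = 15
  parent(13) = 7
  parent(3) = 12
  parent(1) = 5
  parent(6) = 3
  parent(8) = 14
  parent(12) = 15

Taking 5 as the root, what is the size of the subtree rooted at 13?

4

13's subtree: {13, 4, 11, 9}, size 4.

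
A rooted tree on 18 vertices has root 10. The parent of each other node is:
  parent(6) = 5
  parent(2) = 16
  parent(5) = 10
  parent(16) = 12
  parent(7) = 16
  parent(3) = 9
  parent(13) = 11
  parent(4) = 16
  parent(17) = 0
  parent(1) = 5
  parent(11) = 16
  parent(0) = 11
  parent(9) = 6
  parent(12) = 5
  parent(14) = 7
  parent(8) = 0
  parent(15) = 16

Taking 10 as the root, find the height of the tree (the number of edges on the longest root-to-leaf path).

6

The longest root-to-leaf path is 10–5–12–16–11–0–8 (6 edges).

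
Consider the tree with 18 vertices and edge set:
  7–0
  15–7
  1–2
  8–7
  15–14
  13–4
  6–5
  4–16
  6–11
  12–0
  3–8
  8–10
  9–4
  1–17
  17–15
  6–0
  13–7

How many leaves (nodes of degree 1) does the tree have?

The leaves are 2, 3, 5, 9, 10, 11, 12, 14, 16.
That is 9 leaves.

9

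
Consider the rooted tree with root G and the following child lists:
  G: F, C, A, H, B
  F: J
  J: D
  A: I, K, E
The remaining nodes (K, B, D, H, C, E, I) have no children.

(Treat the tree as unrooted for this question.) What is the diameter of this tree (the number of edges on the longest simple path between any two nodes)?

5

BFS from D reaches K last, at distance 5; BFS from K confirms no node is farther.
Path: D - J - F - G - A - K.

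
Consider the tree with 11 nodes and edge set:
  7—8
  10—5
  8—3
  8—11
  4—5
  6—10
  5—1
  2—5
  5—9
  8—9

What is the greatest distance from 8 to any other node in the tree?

4

The node farthest from 8 is 6, via 8–9–5–10–6 — 4 edges.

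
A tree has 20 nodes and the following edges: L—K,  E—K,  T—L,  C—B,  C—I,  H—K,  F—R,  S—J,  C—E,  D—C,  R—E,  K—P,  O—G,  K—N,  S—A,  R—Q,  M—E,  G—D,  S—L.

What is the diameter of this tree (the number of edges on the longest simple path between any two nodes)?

8

A longest path is O–G–D–C–E–K–L–S–A, with 8 edges.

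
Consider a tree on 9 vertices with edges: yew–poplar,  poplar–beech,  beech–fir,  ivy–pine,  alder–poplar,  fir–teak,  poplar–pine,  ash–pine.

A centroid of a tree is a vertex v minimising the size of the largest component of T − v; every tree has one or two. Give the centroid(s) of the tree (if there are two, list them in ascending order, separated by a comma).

poplar

If poplar is removed the pieces have sizes 3, 3, 1, 1, all ≤ ⌊9/2⌋ = 4.
Every other node leaves some component of size > 4, so the centroid is unique.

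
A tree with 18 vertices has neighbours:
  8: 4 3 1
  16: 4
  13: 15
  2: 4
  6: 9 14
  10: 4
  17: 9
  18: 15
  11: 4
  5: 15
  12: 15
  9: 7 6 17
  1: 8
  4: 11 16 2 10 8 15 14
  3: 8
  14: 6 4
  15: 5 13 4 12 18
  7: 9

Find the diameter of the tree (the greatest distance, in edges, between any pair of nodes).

6

Starting from 7, a farthest node is 3 at distance 6.
One longest path: 7-9-6-14-4-8-3.
So the diameter is 6.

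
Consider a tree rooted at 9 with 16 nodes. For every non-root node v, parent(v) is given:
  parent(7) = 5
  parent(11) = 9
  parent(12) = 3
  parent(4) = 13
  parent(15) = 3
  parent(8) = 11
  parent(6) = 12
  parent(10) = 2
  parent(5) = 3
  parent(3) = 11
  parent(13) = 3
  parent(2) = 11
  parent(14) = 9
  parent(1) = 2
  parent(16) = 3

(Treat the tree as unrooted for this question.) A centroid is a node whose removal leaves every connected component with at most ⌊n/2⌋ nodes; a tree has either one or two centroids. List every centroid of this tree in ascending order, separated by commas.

3

If 3 is removed the pieces have sizes 7, 2, 2, 2, 1, 1, all ≤ ⌊16/2⌋ = 8.
Every other node leaves some component of size > 8, so the centroid is unique.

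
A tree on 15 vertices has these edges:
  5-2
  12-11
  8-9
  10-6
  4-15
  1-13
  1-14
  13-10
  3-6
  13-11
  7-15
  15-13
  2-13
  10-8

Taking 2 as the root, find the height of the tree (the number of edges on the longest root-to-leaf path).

3 sits deepest: 2-13-10-6-3 — 4 edges from the root.

4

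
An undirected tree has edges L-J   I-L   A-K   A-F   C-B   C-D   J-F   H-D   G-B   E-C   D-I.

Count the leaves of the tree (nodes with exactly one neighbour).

The leaves are E, G, H, K.
That is 4 leaves.

4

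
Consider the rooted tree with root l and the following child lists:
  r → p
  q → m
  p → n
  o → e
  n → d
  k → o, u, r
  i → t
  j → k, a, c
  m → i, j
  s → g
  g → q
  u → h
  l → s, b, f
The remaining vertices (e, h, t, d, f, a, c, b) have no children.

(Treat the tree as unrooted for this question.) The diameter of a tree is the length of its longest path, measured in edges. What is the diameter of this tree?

11

Starting from b, a farthest node is d at distance 11.
One longest path: b–l–s–g–q–m–j–k–r–p–n–d.
So the diameter is 11.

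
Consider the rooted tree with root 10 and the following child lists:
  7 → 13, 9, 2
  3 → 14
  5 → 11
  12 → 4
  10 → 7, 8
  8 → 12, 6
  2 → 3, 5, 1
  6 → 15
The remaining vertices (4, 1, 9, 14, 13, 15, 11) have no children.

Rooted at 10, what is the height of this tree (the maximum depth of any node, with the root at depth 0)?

4

14 sits deepest: 10-7-2-3-14 — 4 edges from the root.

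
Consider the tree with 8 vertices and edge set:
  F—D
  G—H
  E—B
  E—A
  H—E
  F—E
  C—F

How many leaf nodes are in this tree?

5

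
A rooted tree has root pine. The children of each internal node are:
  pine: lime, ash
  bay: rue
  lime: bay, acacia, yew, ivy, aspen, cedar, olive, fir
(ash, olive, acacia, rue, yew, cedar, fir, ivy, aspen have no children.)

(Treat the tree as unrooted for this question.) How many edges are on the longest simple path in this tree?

4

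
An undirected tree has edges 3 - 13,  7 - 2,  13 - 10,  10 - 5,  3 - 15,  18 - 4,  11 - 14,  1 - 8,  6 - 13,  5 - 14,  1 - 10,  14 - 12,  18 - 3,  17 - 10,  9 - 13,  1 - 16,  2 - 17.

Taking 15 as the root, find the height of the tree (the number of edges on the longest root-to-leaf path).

6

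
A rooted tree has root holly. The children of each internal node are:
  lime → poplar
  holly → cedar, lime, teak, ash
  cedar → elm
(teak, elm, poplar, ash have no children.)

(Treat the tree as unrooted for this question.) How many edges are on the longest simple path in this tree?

Starting from elm, a farthest node is poplar at distance 4.
One longest path: elm–cedar–holly–lime–poplar.
So the diameter is 4.

4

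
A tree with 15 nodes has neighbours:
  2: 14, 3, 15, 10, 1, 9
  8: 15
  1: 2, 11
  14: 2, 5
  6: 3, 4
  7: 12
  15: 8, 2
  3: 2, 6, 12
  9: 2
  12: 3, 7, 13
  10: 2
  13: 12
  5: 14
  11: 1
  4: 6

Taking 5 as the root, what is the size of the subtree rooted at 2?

Descendants of 2 (including itself): 2, 3, 1, 10, 9, 15, 12, 6, 11, 8, 7, 13, 4. That's 13.

13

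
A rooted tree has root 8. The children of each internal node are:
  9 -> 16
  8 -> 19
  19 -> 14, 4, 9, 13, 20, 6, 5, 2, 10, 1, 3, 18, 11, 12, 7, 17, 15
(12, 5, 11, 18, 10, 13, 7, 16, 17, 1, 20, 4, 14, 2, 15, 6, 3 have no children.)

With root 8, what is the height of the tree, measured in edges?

3

16 sits deepest: 8 – 19 – 9 – 16 — 3 edges from the root.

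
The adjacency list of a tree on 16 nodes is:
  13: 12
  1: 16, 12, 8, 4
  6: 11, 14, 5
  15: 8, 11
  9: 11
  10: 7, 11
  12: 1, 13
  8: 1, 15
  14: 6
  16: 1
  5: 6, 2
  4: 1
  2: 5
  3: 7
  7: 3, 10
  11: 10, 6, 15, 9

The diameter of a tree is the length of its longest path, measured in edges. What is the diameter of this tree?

8

A longest path is 3–7–10–11–15–8–1–12–13, with 8 edges.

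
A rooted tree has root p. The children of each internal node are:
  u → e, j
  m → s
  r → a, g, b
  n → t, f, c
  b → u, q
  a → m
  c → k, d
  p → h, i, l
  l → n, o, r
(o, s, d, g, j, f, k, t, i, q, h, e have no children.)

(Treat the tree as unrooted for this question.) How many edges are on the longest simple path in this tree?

7

Starting from k, a farthest node is j at distance 7.
One longest path: k-c-n-l-r-b-u-j.
So the diameter is 7.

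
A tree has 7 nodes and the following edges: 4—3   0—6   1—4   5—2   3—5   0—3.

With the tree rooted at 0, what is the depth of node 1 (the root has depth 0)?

3

0 – 3 – 4 – 1 — 3 edges.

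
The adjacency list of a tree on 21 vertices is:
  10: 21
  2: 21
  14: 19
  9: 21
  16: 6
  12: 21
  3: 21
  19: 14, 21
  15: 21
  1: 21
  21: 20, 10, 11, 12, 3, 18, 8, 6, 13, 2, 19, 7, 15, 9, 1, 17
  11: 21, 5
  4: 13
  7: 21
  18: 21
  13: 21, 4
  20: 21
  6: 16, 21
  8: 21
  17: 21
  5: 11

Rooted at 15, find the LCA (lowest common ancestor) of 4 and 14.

4's ancestor chain is 4, 13, 21, 15 and 14's is 14, 19, 21, 15; they first meet at 21.

21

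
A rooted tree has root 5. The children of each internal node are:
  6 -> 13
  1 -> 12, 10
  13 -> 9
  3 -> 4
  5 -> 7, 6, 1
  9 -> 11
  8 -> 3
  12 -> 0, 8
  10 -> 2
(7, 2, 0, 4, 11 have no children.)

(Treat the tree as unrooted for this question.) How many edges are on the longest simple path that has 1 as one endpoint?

5

The node farthest from 1 is 11, via 1–5–6–13–9–11 — 5 edges.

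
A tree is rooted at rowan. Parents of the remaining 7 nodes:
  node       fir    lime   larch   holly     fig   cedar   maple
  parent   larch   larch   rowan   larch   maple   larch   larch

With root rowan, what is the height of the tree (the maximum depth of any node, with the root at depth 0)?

3

The longest root-to-leaf path is rowan–larch–maple–fig (3 edges).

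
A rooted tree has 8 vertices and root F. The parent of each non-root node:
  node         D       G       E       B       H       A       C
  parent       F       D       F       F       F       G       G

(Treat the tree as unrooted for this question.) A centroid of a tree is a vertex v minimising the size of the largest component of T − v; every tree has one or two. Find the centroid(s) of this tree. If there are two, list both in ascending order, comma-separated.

D, F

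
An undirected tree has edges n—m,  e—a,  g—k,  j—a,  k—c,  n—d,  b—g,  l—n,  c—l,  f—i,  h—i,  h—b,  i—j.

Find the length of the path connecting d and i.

8

The path is d – n – l – c – k – g – b – h – i, which has 8 edges.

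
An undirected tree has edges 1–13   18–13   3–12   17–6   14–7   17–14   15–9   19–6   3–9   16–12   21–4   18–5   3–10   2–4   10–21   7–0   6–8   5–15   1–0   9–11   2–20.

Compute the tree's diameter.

Starting from 8, a farthest node is 20 at distance 17.
One longest path: 8 - 6 - 17 - 14 - 7 - 0 - 1 - 13 - 18 - 5 - 15 - 9 - 3 - 10 - 21 - 4 - 2 - 20.
So the diameter is 17.

17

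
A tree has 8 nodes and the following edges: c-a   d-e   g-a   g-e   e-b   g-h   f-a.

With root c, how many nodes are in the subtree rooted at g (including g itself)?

Descendants of g (including itself): g, h, e, b, d. That's 5.

5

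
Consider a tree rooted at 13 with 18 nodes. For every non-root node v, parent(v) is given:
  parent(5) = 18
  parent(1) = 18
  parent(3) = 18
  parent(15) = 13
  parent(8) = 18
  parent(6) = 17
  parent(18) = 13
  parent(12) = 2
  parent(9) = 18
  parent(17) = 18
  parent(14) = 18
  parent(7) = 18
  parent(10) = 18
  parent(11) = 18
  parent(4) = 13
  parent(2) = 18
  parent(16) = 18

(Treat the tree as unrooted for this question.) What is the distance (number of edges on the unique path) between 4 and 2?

3

4 - 13 - 18 - 2: 3 edges.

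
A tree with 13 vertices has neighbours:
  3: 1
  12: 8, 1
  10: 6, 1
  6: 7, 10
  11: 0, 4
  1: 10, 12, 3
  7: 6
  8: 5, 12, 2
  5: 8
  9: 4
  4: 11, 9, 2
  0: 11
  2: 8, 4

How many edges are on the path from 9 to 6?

7

The path is 9 - 4 - 2 - 8 - 12 - 1 - 10 - 6, which has 7 edges.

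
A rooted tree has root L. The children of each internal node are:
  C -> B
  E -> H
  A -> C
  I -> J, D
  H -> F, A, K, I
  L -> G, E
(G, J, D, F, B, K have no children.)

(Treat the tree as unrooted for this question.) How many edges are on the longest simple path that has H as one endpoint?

The node farthest from H is G (B also at distance 3), via H–E–L–G — 3 edges.

3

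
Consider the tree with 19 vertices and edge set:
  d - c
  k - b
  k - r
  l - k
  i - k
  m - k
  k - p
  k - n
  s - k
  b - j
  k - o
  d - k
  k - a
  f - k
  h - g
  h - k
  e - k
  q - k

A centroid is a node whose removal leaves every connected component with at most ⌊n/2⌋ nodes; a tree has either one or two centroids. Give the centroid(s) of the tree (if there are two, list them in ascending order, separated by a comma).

k

Removing k splits the tree into components of sizes 2, 2, 2, 1, 1, 1, 1, 1, 1, 1, 1, 1, 1, 1, 1; the largest is 2 ≤ ⌊19/2⌋ = 9.
Every other node leaves some component of size > 9, so the centroid is unique.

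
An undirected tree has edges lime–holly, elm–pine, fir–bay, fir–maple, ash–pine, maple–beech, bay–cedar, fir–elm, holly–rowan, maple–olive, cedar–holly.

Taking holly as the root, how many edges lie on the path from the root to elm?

4

holly – cedar – bay – fir – elm — 4 edges.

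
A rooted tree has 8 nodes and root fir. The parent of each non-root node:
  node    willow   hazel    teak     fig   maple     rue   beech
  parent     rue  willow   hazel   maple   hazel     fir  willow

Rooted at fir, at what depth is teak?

4

fir → rue → willow → hazel → teak — 4 edges.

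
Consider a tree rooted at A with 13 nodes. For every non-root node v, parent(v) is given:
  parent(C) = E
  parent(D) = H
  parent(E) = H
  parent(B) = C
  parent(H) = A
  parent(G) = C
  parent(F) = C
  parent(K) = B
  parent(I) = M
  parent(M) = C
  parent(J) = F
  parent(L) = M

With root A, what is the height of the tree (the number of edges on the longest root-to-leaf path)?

5

The longest root-to-leaf path is A – H – E – C – F – J (5 edges).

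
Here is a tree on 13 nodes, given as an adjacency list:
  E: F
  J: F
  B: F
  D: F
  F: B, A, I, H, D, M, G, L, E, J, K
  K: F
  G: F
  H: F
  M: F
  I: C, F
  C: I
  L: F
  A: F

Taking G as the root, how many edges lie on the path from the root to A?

Climbing from A to the root: A – F – G. That's 2 steps.

2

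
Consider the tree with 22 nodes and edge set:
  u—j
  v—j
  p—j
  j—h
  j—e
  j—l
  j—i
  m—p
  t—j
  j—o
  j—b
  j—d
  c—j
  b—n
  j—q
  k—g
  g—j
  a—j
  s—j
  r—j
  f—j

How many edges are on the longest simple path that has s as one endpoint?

The node farthest from s is m (k, n also at distance 3), via s – j – p – m — 3 edges.

3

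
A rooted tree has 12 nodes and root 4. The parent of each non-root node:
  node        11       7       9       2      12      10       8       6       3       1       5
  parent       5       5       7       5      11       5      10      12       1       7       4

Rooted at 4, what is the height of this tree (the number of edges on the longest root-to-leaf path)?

4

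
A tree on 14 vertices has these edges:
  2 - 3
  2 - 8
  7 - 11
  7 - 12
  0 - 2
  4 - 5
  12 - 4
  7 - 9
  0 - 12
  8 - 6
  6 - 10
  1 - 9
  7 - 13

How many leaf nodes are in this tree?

6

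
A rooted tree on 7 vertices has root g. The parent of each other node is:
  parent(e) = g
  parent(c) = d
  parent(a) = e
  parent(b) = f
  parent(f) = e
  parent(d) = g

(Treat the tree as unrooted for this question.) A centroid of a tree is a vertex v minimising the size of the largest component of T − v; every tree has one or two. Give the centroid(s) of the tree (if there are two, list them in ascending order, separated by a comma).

e

Delete e: the remaining components have sizes 3, 2, 1. Max 3 ≤ 3, so e is a centroid.
No neighbour of e does as well, so e is the unique centroid.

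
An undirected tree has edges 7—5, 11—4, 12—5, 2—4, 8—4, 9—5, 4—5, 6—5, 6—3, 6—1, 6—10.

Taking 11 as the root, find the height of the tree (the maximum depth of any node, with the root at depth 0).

4

3 sits deepest: 11 → 4 → 5 → 6 → 3 — 4 edges from the root.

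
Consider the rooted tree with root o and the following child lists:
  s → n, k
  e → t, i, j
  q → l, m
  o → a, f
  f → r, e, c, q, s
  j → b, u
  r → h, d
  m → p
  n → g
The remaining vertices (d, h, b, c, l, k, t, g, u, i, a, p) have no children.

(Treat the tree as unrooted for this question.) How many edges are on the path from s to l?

The path is s – f – q – l, which has 3 edges.

3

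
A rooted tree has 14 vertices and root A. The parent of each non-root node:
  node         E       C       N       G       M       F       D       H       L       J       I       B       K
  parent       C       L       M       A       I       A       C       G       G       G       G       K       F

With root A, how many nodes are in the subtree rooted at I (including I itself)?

The subtree rooted at I contains: I, M, N — 3 nodes.

3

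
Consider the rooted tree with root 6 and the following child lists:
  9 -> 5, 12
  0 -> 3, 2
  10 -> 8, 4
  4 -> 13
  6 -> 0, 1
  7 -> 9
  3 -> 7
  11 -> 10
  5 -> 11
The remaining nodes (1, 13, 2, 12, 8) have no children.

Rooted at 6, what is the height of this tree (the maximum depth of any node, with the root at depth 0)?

The longest root-to-leaf path is 6 – 0 – 3 – 7 – 9 – 5 – 11 – 10 – 4 – 13 (9 edges).

9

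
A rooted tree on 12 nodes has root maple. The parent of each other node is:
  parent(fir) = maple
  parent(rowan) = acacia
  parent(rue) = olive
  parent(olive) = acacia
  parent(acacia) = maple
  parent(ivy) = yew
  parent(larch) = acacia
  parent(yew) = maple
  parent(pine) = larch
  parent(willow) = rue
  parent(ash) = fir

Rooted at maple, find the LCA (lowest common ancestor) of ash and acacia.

maple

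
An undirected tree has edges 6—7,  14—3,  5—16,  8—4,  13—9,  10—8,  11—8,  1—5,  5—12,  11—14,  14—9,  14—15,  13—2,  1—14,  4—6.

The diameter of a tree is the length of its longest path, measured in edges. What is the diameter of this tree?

8

A longest path is 2-13-9-14-11-8-4-6-7, with 8 edges.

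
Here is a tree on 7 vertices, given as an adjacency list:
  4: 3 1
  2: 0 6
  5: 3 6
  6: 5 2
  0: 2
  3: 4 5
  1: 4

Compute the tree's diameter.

6

Starting from 0, a farthest node is 1 at distance 6.
One longest path: 0 – 2 – 6 – 5 – 3 – 4 – 1.
So the diameter is 6.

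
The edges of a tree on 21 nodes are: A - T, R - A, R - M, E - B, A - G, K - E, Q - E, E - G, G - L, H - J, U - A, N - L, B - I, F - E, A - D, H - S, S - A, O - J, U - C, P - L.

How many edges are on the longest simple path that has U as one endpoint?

A farthest node from U is I (O also at distance 5).
The path U-A-G-E-B-I has 5 edges.

5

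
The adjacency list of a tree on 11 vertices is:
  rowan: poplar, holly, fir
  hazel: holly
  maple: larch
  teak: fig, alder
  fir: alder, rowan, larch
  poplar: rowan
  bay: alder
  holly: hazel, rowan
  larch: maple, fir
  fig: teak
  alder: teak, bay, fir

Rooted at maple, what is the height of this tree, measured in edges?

The longest root-to-leaf path is maple-larch-fir-alder-teak-fig (5 edges).

5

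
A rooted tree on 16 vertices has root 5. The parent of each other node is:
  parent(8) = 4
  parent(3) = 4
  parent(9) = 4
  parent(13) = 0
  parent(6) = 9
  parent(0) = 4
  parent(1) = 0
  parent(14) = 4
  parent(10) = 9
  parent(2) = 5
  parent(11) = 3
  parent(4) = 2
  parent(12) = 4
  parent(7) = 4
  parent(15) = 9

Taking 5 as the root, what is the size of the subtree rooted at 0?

3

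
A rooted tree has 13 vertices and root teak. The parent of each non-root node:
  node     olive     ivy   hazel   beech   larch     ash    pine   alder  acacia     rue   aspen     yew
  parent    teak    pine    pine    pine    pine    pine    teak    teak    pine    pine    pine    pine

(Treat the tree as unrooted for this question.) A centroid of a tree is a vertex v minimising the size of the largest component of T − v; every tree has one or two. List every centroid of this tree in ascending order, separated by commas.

Removing pine splits the tree into components of sizes 3, 1, 1, 1, 1, 1, 1, 1, 1, 1; the largest is 3 ≤ ⌊13/2⌋ = 6.
No neighbour of pine does as well, so pine is the unique centroid.

pine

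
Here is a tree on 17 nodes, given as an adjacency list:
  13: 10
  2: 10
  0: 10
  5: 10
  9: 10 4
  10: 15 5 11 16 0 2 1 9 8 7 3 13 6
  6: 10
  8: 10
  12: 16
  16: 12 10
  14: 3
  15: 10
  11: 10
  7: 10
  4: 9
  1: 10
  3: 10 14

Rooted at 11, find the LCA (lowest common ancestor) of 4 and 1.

4's ancestor chain is 4, 9, 10, 11 and 1's is 1, 10, 11; they first meet at 10.

10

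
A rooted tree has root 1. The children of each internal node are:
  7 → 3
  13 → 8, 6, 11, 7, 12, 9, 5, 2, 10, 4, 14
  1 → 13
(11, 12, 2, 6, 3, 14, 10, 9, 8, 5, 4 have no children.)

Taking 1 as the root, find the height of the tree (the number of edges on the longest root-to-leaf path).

A deepest node is 3, reached by 1 → 13 → 7 → 3.
That path has 3 edges, so the height is 3.

3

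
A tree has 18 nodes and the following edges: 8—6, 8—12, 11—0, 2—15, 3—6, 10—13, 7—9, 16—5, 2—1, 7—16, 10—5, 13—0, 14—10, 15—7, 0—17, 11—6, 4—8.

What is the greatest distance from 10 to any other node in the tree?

6

The node farthest from 10 is 1 (4, 12 also at distance 6), via 10-5-16-7-15-2-1 — 6 edges.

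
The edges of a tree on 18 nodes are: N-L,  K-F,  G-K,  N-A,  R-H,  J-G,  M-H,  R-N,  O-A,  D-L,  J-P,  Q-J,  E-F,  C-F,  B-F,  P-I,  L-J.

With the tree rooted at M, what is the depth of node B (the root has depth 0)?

M – H – R – N – L – J – G – K – F – B — 9 edges.

9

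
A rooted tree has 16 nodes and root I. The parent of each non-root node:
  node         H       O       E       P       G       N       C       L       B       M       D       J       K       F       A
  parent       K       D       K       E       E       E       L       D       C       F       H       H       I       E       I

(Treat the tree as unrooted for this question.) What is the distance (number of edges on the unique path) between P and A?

4

Walking from P: P - E - K - I - A. Length 4.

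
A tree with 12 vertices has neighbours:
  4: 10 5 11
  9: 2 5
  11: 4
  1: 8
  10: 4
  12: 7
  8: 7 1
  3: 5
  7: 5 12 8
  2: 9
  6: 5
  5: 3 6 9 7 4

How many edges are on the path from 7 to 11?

3

Walking from 7: 7 - 5 - 4 - 11. Length 3.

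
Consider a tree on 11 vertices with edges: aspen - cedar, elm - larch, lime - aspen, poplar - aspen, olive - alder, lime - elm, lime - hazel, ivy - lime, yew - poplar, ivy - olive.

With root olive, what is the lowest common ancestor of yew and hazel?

lime

Ancestors of yew (toward the root): yew, poplar, aspen, lime, ivy, olive.
Ancestors of hazel: hazel, lime, ivy, olive.
The deepest node appearing in both lists is lime.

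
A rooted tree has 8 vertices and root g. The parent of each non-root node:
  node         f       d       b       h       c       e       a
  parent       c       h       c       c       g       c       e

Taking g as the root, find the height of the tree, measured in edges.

3

The longest root-to-leaf path is g–c–e–a (3 edges).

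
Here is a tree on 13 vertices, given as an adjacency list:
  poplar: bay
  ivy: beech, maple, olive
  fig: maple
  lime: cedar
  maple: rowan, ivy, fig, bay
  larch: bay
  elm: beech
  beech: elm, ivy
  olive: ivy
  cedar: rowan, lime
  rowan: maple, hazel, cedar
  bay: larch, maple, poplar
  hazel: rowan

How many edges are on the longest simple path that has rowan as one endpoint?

A farthest node from rowan is elm.
The path rowan – maple – ivy – beech – elm has 4 edges.

4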